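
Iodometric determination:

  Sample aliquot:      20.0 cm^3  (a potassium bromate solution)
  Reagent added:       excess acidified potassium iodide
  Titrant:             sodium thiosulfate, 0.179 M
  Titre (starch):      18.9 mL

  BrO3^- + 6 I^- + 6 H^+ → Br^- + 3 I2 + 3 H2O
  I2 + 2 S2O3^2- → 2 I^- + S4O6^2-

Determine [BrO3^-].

0.0282 M

n(S2O3^2-) = 0.0189 × 0.179 = 3.38 × 10^-3 mol
n(I2) = n(S2O3^2-)/2 = 1.69 × 10^-3 mol
From the 1:3 ratio, n(BrO3^-) in the aliquot = 1/3 × 1.69 × 10^-3 = 5.64 × 10^-4 mol
[BrO3^-] = 5.64 × 10^-4 / 0.0200 = 0.0282 mol/L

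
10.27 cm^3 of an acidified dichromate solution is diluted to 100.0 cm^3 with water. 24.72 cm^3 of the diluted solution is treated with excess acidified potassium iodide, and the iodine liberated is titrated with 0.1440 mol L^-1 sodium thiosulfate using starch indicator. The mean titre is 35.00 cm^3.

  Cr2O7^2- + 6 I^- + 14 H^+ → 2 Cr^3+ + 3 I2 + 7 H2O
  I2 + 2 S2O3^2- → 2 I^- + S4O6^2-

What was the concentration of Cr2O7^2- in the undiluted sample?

0.3309 mol/L

n(S2O3^2-) = 0.03500 × 0.1440 = 5.040 × 10^-3 mol
n(I2) = n(S2O3^2-)/2 = 2.520 × 10^-3 mol
From the 1:3 ratio, n(Cr2O7^2-) in the aliquot = 1/3 × 2.520 × 10^-3 = 8.400 × 10^-4 mol
[Cr2O7^2-]_dilute = 8.400 × 10^-4 / 0.02472 = 0.03398 mol/L
[Cr2O7^2-]_original = 0.03398 × 100.0/10.27 = 0.3309 mol/L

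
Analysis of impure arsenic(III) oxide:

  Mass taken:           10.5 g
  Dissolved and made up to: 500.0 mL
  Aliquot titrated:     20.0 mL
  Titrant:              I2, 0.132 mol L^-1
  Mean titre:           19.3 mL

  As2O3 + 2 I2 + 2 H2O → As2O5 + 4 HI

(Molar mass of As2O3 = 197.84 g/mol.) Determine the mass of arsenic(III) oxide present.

6.30 g

n(I2) per titration = 0.0193 × 0.132 = 2.55 × 10^-3 mol
From the 1:2 ratio, n(As2O3) in each aliquot = 1/2 × 2.55 × 10^-3 = 1.27 × 10^-3 mol
n(As2O3) in the whole flask = 1.27 × 10^-3 × 500.0/20.0 = 0.0318 mol
mass of As2O3 = 0.0318 × 197.84 = 6.30 g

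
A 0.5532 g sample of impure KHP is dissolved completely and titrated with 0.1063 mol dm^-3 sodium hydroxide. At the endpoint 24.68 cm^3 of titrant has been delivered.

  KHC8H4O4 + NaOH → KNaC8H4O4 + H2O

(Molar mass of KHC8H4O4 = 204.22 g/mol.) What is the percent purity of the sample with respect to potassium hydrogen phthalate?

96.85 %

n(NaOH) = 0.02468 L × 0.1063 mol/L = 2.623 × 10^-3 mol
n(KHC8H4O4) = 2.623 × 10^-3 mol (1:1 ratio)
mass of KHC8H4O4 = 2.623 × 10^-3 × 204.22 g/mol = 0.5358 g
% KHC8H4O4 = 0.5358 / 0.5532 × 100 = 96.85 %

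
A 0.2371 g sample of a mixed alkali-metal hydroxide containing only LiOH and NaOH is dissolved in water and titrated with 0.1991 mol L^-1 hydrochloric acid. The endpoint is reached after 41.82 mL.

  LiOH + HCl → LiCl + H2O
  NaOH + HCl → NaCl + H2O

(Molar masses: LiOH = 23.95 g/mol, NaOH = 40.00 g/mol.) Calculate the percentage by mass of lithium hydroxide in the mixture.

60.39 %

n(HCl) = 0.04182 × 0.1991 = 8.326 × 10^-3 mol
Let x = n(LiOH), y = n(NaOH).
Titrant: 1x + 1y = 8.326 × 10^-3;  mass: 23.95x + 40.00y = 0.2371
Solving, x = 5.978 × 10^-3 mol, y = 2.348 × 10^-3 mol
mass of LiOH = 5.978 × 10^-3 × 23.95 = 0.1432 g
% LiOH = 0.1432 / 0.2371 × 100 = 60.39 %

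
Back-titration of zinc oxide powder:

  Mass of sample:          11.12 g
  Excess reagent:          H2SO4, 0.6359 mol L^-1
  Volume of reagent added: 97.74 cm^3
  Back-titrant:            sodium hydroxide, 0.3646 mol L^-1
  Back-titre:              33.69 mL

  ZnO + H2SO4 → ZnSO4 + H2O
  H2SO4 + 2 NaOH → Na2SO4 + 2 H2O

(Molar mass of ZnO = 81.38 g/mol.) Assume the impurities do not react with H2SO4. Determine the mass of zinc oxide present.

n(H2SO4) added = 0.09774 × 0.6359 = 0.06215 mol
n(NaOH) used in back-titration = 0.03369 × 0.3646 = 0.01228 mol
From the 1:2 ratio, n(H2SO4) left over = 1/2 × 0.01228 = 6.142 × 10^-3 mol
n(H2SO4) consumed by analyte = 0.06215 − 6.142 × 10^-3 = 0.05601 mol
n(ZnO) = 0.05601 mol (1:1 ratio)
mass of ZnO = 0.05601 × 81.38 = 4.558 g

4.558 g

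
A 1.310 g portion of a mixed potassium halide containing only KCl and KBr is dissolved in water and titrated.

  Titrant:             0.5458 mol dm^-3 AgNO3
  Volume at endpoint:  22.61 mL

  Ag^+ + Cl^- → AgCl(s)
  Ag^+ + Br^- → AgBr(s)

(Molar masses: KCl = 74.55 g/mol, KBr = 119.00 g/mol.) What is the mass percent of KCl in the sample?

20.30 %

n(AgNO3) = 0.02261 × 0.5458 = 0.01234 mol
Let x = n(KCl), y = n(KBr).
Titrant: 1x + 1y = 0.01234;  mass: 74.55x + 119.00y = 1.310
Solving, x = 3.566 × 10^-3 mol, y = 8.774 × 10^-3 mol
mass of KCl = 3.566 × 10^-3 × 74.55 = 0.2659 g
% KCl = 0.2659 / 1.310 × 100 = 20.30 %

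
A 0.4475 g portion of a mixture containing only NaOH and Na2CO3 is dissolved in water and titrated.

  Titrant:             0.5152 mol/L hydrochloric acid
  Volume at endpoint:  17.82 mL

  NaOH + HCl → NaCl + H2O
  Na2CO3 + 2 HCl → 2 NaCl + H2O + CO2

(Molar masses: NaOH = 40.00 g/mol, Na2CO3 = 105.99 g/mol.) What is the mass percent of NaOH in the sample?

26.85 %

n(HCl) = 0.01782 × 0.5152 = 9.181 × 10^-3 mol
Let x = n(NaOH), y = n(Na2CO3).
Titrant: 1x + 2y = 9.181 × 10^-3;  mass: 40.00x + 105.99y = 0.4475
Solving, x = 3.004 × 10^-3 mol, y = 3.088 × 10^-3 mol
mass of NaOH = 3.004 × 10^-3 × 40.00 = 0.1202 g
% NaOH = 0.1202 / 0.4475 × 100 = 26.85 %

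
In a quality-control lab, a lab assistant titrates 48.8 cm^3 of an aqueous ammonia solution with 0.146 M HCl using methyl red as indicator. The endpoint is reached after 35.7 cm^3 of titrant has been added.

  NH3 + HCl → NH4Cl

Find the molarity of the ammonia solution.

0.107 M

n(HCl) = 0.0357 L × 0.146 mol/L = 5.21 × 10^-3 mol
n(NH3) = 5.21 × 10^-3 mol (1:1 mole ratio)
[NH3] = 5.21 × 10^-3 mol / 0.0488 L = 0.107 mol/L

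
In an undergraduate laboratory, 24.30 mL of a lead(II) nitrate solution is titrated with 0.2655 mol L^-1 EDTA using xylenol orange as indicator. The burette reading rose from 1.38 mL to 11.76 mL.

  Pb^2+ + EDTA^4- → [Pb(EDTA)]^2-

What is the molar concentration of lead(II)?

n(EDTA) = 0.01038 L × 0.2655 mol/L = 2.756 × 10^-3 mol
n(Pb2+) = 2.756 × 10^-3 mol (1:1 mole ratio)
[Pb2+] = 2.756 × 10^-3 mol / 0.02430 L = 0.1134 mol/L

0.1134 mol/L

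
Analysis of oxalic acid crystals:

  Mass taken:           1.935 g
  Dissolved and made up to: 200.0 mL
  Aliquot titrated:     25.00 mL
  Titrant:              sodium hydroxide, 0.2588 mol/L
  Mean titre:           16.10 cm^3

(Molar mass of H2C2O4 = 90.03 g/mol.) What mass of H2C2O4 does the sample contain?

H2C2O4 + 2 NaOH → Na2C2O4 + 2 H2O
n(NaOH) per titration = 0.01610 × 0.2588 = 4.167 × 10^-3 mol
From the 1:2 ratio, n(H2C2O4) in each aliquot = 1/2 × 4.167 × 10^-3 = 2.083 × 10^-3 mol
n(H2C2O4) in the whole flask = 2.083 × 10^-3 × 200.0/25.00 = 0.01667 mol
mass of H2C2O4 = 0.01667 × 90.03 = 1.501 g

1.501 g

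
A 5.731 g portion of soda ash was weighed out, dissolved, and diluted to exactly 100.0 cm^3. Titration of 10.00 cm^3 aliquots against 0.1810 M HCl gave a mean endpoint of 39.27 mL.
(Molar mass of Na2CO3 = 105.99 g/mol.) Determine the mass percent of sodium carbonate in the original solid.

Na2CO3 + 2 HCl → 2 NaCl + H2O + CO2
n(HCl) per titration = 0.03927 × 0.1810 = 7.108 × 10^-3 mol
From the 1:2 ratio, n(Na2CO3) in each aliquot = 1/2 × 7.108 × 10^-3 = 3.554 × 10^-3 mol
n(Na2CO3) in the whole flask = 3.554 × 10^-3 × 100.0/10.00 = 0.03554 mol
mass of Na2CO3 = 0.03554 × 105.99 = 3.767 g
% Na2CO3 = 3.767 / 5.731 × 100 = 65.73 %

65.73 %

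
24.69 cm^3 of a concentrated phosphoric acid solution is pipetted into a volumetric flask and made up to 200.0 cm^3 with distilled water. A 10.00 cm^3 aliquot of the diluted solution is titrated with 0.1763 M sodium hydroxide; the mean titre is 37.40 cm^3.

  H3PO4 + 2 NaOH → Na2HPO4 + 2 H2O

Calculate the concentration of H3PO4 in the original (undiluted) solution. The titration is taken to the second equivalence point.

2.671 M

n(NaOH) = 0.03740 × 0.1763 = 6.594 × 10^-3 mol
From the 1:2 ratio, n(H3PO4) in the aliquot = 1/2 × 6.594 × 10^-3 = 3.297 × 10^-3 mol
[H3PO4]_dilute = 3.297 × 10^-3 / 0.01000 = 0.3297 mol/L
Dilution factor = 200.0 / 24.69 = 8.100
[H3PO4]_stock = 0.3297 × 8.100 = 2.671 mol/L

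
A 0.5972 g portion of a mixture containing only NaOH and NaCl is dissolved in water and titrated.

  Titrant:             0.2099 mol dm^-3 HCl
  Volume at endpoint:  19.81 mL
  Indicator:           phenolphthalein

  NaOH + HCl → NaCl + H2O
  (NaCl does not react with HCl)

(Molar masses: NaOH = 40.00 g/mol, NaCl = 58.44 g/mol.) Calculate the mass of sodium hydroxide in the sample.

n(HCl) = 0.01981 × 0.2099 = 4.158 × 10^-3 mol
Let x = n(NaOH), y = n(NaCl).
Titrant: 1x = 4.158 × 10^-3;  mass: 40.00x + 58.44y = 0.5972
Solving, x = 4.158 × 10^-3 mol, y = 7.373 × 10^-3 mol
mass of NaOH = 4.158 × 10^-3 × 40.00 = 0.1663 g

0.1663 g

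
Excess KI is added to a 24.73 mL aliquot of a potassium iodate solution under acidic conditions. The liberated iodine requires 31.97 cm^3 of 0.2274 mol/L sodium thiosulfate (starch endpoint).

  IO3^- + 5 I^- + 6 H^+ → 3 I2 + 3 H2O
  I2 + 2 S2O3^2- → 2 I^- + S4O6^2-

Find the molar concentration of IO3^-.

0.04900 mol/L

n(S2O3^2-) = 0.03197 × 0.2274 = 7.270 × 10^-3 mol
n(I2) = n(S2O3^2-)/2 = 3.635 × 10^-3 mol
From the 1:3 ratio, n(IO3^-) in the aliquot = 1/3 × 3.635 × 10^-3 = 1.212 × 10^-3 mol
[IO3^-] = 1.212 × 10^-3 / 0.02473 = 0.04900 mol/L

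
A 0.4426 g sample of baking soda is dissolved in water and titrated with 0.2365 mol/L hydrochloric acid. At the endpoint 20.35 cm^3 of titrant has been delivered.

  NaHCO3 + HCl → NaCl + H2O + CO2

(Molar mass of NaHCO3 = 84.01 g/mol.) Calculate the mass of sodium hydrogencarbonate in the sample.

n(HCl) = 0.02035 L × 0.2365 mol/L = 4.813 × 10^-3 mol
n(NaHCO3) = 4.813 × 10^-3 mol (1:1 ratio)
mass of NaHCO3 = 4.813 × 10^-3 × 84.01 g/mol = 0.4043 g

0.4043 g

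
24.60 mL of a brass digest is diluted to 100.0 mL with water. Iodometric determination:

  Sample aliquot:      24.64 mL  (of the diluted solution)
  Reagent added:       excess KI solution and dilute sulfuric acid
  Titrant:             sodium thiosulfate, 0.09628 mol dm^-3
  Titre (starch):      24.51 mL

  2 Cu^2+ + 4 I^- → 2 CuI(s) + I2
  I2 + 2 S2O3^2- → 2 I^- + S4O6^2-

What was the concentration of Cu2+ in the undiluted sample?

0.3893 mol/L

n(S2O3^2-) = 0.02451 × 0.09628 = 2.360 × 10^-3 mol
n(I2) = n(S2O3^2-)/2 = 1.180 × 10^-3 mol
From the 2:1 ratio, n(Cu2+) in the aliquot = 2/1 × 1.180 × 10^-3 = 2.360 × 10^-3 mol
[Cu2+]_dilute = 2.360 × 10^-3 / 0.02464 = 0.09577 mol/L
[Cu2+]_original = 0.09577 × 100.0/24.60 = 0.3893 mol/L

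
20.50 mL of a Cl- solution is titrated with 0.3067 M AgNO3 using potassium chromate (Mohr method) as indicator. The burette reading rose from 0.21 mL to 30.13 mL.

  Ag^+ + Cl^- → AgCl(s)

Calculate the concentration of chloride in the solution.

n(AgNO3) = 0.02992 L × 0.3067 mol/L = 9.176 × 10^-3 mol
n(Cl-) = 9.176 × 10^-3 mol (1:1 mole ratio)
[Cl-] = 9.176 × 10^-3 mol / 0.02050 L = 0.4476 mol/L

0.4476 M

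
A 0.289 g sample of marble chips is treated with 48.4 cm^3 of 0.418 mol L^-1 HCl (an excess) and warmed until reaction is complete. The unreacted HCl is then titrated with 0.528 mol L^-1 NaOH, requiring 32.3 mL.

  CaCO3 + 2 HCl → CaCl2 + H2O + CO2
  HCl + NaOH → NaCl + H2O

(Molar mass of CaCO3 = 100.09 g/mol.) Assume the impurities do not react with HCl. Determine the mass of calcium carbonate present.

0.159 g

n(HCl) added = 0.0484 × 0.418 = 0.0202 mol
n(NaOH) used in back-titration = 0.0323 × 0.528 = 0.0171 mol
n(HCl) left over = 0.0171 mol (1:1 ratio)
n(HCl) consumed by analyte = 0.0202 − 0.0171 = 3.18 × 10^-3 mol
From the 1:2 ratio, n(CaCO3) = 1/2 × 3.18 × 10^-3 = 1.59 × 10^-3 mol
mass of CaCO3 = 1.59 × 10^-3 × 100.09 = 0.159 g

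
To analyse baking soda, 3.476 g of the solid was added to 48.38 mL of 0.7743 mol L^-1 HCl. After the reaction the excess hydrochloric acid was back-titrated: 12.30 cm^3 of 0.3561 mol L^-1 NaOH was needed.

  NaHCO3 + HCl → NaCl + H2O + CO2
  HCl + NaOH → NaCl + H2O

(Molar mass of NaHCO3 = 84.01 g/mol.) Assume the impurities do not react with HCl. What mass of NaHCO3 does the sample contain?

2.779 g

n(HCl) added = 0.04838 × 0.7743 = 0.03746 mol
n(NaOH) used in back-titration = 0.01230 × 0.3561 = 4.380 × 10^-3 mol
n(HCl) left over = 4.380 × 10^-3 mol (1:1 ratio)
n(HCl) consumed by analyte = 0.03746 − 4.380 × 10^-3 = 0.03308 mol
n(NaHCO3) = 0.03308 mol (1:1 ratio)
mass of NaHCO3 = 0.03308 × 84.01 = 2.779 g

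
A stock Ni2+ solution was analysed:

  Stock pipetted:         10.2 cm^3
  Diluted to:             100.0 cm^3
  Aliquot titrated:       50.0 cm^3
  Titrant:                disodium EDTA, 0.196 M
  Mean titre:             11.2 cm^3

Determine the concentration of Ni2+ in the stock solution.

Ni^2+ + EDTA^4- → [Ni(EDTA)]^2-
n(EDTA) = 0.0112 × 0.196 = 2.20 × 10^-3 mol
n(Ni2+) in the aliquot = 2.20 × 10^-3 mol (1:1 ratio)
[Ni2+]_dilute = 2.20 × 10^-3 / 0.0500 = 0.0439 mol/L
Dilution factor = 100.0 / 10.2 = 9.804
[Ni2+]_stock = 0.0439 × 9.804 = 0.430 mol/L

0.430 M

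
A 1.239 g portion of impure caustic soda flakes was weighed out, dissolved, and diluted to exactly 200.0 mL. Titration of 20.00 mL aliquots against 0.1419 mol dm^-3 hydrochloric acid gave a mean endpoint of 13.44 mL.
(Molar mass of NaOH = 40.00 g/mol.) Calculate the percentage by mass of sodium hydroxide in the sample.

NaOH + HCl → NaCl + H2O
n(HCl) per titration = 0.01344 × 0.1419 = 1.907 × 10^-3 mol
n(NaOH) in each aliquot = 1.907 × 10^-3 mol (1:1 ratio)
n(NaOH) in the whole flask = 1.907 × 10^-3 × 200.0/20.00 = 0.01907 mol
mass of NaOH = 0.01907 × 40.00 = 0.7629 g
% NaOH = 0.7629 / 1.239 × 100 = 61.57 %

61.57 %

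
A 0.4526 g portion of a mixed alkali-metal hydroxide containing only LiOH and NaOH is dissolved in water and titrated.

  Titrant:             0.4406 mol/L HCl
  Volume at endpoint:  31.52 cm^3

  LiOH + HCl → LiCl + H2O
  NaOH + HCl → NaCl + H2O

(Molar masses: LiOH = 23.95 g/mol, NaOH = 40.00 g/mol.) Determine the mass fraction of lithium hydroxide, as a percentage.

33.93 %

n(HCl) = 0.03152 × 0.4406 = 0.01389 mol
Let x = n(LiOH), y = n(NaOH).
Titrant: 1x + 1y = 0.01389;  mass: 23.95x + 40.00y = 0.4526
Solving, x = 6.412 × 10^-3 mol, y = 7.476 × 10^-3 mol
mass of LiOH = 6.412 × 10^-3 × 23.95 = 0.1536 g
% LiOH = 0.1536 / 0.4526 × 100 = 33.93 %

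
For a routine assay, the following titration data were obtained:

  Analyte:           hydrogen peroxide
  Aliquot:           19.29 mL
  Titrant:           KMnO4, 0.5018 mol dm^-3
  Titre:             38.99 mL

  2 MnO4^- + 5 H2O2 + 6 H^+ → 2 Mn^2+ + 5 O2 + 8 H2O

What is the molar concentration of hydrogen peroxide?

n(KMnO4) = 0.03899 L × 0.5018 mol/L = 0.01957 mol
From the 5:2 mole ratio, n(H2O2) = 5/2 × 0.01957 = 0.04891 mol
[H2O2] = 0.04891 mol / 0.01929 L = 2.536 mol/L

2.536 mol/L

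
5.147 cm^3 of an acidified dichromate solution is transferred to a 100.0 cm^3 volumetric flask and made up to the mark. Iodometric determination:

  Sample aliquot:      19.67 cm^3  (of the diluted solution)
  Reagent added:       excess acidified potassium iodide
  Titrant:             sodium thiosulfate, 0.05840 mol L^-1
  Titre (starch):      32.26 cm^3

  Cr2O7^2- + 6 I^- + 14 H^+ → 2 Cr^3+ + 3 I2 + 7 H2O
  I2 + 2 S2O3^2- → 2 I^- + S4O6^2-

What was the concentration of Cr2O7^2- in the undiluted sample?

0.3101 mol/L

n(S2O3^2-) = 0.03226 × 0.05840 = 1.884 × 10^-3 mol
n(I2) = n(S2O3^2-)/2 = 9.420 × 10^-4 mol
From the 1:3 ratio, n(Cr2O7^2-) in the aliquot = 1/3 × 9.420 × 10^-4 = 3.140 × 10^-4 mol
[Cr2O7^2-]_dilute = 3.140 × 10^-4 / 0.01967 = 0.01596 mol/L
[Cr2O7^2-]_original = 0.01596 × 100.0/5.147 = 0.3101 mol/L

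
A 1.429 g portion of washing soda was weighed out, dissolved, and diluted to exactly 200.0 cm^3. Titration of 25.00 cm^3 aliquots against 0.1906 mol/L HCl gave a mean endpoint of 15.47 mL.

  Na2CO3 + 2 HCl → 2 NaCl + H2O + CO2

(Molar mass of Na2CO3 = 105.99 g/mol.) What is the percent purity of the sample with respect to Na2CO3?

n(HCl) per titration = 0.01547 × 0.1906 = 2.949 × 10^-3 mol
From the 1:2 ratio, n(Na2CO3) in each aliquot = 1/2 × 2.949 × 10^-3 = 1.474 × 10^-3 mol
n(Na2CO3) in the whole flask = 1.474 × 10^-3 × 200.0/25.00 = 0.01179 mol
mass of Na2CO3 = 0.01179 × 105.99 = 1.250 g
% Na2CO3 = 1.250 / 1.429 × 100 = 87.48 %

87.48 %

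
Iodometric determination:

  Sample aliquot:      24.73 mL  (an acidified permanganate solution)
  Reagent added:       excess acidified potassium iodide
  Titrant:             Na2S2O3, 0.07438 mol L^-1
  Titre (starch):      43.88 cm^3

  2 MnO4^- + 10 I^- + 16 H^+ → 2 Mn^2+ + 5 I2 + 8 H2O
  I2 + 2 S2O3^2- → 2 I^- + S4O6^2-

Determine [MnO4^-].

0.02640 mol/L

n(S2O3^2-) = 0.04388 × 0.07438 = 3.264 × 10^-3 mol
n(I2) = n(S2O3^2-)/2 = 1.632 × 10^-3 mol
From the 2:5 ratio, n(MnO4^-) in the aliquot = 2/5 × 1.632 × 10^-3 = 6.528 × 10^-4 mol
[MnO4^-] = 6.528 × 10^-4 / 0.02473 = 0.02640 mol/L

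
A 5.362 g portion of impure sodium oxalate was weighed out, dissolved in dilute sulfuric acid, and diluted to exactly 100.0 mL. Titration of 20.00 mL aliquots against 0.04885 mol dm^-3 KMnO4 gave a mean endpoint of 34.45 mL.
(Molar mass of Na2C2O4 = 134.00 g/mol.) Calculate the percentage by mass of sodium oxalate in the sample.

52.57 %

2 MnO4^- + 5 C2O4^2- + 16 H^+ → 2 Mn^2+ + 10 CO2 + 8 H2O
n(KMnO4) per titration = 0.03445 × 0.04885 = 1.683 × 10^-3 mol
From the 5:2 ratio, n(Na2C2O4) in each aliquot = 5/2 × 1.683 × 10^-3 = 4.207 × 10^-3 mol
n(Na2C2O4) in the whole flask = 4.207 × 10^-3 × 100.0/20.00 = 0.02104 mol
mass of Na2C2O4 = 0.02104 × 134.00 = 2.819 g
% Na2C2O4 = 2.819 / 5.362 × 100 = 52.57 %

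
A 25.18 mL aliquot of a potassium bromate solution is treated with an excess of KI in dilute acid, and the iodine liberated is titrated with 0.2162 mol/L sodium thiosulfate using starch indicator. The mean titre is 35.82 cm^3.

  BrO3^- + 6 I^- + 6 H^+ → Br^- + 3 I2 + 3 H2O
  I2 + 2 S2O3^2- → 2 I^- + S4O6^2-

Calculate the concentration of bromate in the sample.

0.05126 mol/L

n(S2O3^2-) = 0.03582 × 0.2162 = 7.744 × 10^-3 mol
n(I2) = n(S2O3^2-)/2 = 3.872 × 10^-3 mol
From the 1:3 ratio, n(BrO3^-) in the aliquot = 1/3 × 3.872 × 10^-3 = 1.291 × 10^-3 mol
[BrO3^-] = 1.291 × 10^-3 / 0.02518 = 0.05126 mol/L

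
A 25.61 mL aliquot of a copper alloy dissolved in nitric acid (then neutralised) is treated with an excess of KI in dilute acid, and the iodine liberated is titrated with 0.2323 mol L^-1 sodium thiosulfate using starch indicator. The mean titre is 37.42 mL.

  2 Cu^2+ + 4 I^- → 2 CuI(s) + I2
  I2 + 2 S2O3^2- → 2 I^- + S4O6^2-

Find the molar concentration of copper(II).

n(S2O3^2-) = 0.03742 × 0.2323 = 8.693 × 10^-3 mol
n(I2) = n(S2O3^2-)/2 = 4.346 × 10^-3 mol
From the 2:1 ratio, n(Cu2+) in the aliquot = 2/1 × 4.346 × 10^-3 = 8.693 × 10^-3 mol
[Cu2+] = 8.693 × 10^-3 / 0.02561 = 0.3394 mol/L

0.3394 mol/L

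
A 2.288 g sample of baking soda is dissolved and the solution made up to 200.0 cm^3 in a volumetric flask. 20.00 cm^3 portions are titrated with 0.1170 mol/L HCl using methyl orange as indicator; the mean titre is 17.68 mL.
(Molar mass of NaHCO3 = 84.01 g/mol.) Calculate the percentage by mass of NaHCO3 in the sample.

75.95 %

NaHCO3 + HCl → NaCl + H2O + CO2
n(HCl) per titration = 0.01768 × 0.1170 = 2.069 × 10^-3 mol
n(NaHCO3) in each aliquot = 2.069 × 10^-3 mol (1:1 ratio)
n(NaHCO3) in the whole flask = 2.069 × 10^-3 × 200.0/20.00 = 0.02069 mol
mass of NaHCO3 = 0.02069 × 84.01 = 1.738 g
% NaHCO3 = 1.738 / 2.288 × 100 = 75.95 %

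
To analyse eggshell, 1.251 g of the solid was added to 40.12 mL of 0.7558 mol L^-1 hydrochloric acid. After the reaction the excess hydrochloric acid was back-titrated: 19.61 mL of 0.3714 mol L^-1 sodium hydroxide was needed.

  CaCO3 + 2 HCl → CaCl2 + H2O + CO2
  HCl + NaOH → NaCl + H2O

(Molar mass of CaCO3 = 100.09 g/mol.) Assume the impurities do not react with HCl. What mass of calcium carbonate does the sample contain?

n(HCl) added = 0.04012 × 0.7558 = 0.03032 mol
n(NaOH) used in back-titration = 0.01961 × 0.3714 = 7.283 × 10^-3 mol
n(HCl) left over = 7.283 × 10^-3 mol (1:1 ratio)
n(HCl) consumed by analyte = 0.03032 − 7.283 × 10^-3 = 0.02304 mol
From the 1:2 ratio, n(CaCO3) = 1/2 × 0.02304 = 0.01152 mol
mass of CaCO3 = 0.01152 × 100.09 = 1.153 g

1.153 g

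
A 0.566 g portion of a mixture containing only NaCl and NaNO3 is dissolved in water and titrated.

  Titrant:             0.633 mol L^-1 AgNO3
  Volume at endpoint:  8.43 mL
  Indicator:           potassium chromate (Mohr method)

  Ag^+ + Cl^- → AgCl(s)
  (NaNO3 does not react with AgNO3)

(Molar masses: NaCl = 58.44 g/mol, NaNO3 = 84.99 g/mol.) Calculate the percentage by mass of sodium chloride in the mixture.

55.1 %

n(AgNO3) = 0.00843 × 0.633 = 5.34 × 10^-3 mol
Let x = n(NaCl), y = n(NaNO3).
Titrant: 1x = 5.34 × 10^-3;  mass: 58.44x + 84.99y = 0.566
Solving, x = 5.34 × 10^-3 mol, y = 2.99 × 10^-3 mol
mass of NaCl = 5.34 × 10^-3 × 58.44 = 0.312 g
% NaCl = 0.312 / 0.566 × 100 = 55.1 %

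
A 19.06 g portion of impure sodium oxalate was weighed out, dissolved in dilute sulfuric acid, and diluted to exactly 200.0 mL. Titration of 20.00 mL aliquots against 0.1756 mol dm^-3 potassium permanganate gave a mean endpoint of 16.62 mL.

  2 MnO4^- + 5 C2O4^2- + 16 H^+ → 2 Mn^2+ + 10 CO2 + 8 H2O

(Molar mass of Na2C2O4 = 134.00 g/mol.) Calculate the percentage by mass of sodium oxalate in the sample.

n(KMnO4) per titration = 0.01662 × 0.1756 = 2.918 × 10^-3 mol
From the 5:2 ratio, n(Na2C2O4) in each aliquot = 5/2 × 2.918 × 10^-3 = 7.296 × 10^-3 mol
n(Na2C2O4) in the whole flask = 7.296 × 10^-3 × 200.0/20.00 = 0.07296 mol
mass of Na2C2O4 = 0.07296 × 134.00 = 9.777 g
% Na2C2O4 = 9.777 / 19.06 × 100 = 51.30 %

51.30 %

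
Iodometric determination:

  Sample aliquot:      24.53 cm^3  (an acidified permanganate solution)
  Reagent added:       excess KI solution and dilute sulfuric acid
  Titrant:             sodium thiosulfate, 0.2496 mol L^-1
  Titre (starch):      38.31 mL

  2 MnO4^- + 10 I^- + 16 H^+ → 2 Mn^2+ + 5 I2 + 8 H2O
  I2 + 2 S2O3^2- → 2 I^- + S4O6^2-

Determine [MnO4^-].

n(S2O3^2-) = 0.03831 × 0.2496 = 9.562 × 10^-3 mol
n(I2) = n(S2O3^2-)/2 = 4.781 × 10^-3 mol
From the 2:5 ratio, n(MnO4^-) in the aliquot = 2/5 × 4.781 × 10^-3 = 1.912 × 10^-3 mol
[MnO4^-] = 1.912 × 10^-3 / 0.02453 = 0.07796 mol/L

0.07796 mol/L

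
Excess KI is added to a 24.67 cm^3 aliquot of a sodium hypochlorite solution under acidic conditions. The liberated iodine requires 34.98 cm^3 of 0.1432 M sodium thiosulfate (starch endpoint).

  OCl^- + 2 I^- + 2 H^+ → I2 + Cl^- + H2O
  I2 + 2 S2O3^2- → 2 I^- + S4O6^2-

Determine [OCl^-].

0.1015 M

n(S2O3^2-) = 0.03498 × 0.1432 = 5.009 × 10^-3 mol
n(I2) = n(S2O3^2-)/2 = 2.505 × 10^-3 mol
n(OCl^-) in the aliquot = 2.505 × 10^-3 mol (1:1 ratio)
[OCl^-] = 2.505 × 10^-3 / 0.02467 = 0.1015 mol/L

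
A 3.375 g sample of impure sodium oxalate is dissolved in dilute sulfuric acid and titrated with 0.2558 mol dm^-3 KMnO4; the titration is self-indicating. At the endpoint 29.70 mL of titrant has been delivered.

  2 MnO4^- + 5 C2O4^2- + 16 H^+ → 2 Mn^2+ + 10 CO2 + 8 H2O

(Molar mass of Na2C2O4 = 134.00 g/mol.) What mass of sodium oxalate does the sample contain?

n(KMnO4) = 0.02970 L × 0.2558 mol/L = 7.597 × 10^-3 mol
From the 5:2 ratio, n(Na2C2O4) = 5/2 × 7.597 × 10^-3 = 0.01899 mol
mass of Na2C2O4 = 0.01899 × 134.00 g/mol = 2.545 g

2.545 g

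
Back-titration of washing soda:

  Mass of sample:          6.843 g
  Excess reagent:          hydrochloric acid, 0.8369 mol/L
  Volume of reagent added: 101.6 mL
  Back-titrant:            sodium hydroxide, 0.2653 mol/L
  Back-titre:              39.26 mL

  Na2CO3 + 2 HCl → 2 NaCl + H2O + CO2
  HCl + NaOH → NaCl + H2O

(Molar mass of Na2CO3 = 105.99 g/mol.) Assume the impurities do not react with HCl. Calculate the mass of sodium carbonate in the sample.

3.954 g

n(HCl) added = 0.1016 × 0.8369 = 0.08503 mol
n(NaOH) used in back-titration = 0.03926 × 0.2653 = 0.01042 mol
n(HCl) left over = 0.01042 mol (1:1 ratio)
n(HCl) consumed by analyte = 0.08503 − 0.01042 = 0.07461 mol
From the 1:2 ratio, n(Na2CO3) = 1/2 × 0.07461 = 0.03731 mol
mass of Na2CO3 = 0.03731 × 105.99 = 3.954 g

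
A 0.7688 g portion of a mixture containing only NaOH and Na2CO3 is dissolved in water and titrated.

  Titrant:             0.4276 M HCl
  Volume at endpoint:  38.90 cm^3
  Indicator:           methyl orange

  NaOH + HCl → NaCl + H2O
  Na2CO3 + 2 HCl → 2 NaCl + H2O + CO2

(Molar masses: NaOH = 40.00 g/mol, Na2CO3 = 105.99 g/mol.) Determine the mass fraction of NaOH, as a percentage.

n(HCl) = 0.03890 × 0.4276 = 0.01663 mol
Let x = n(NaOH), y = n(Na2CO3).
Titrant: 1x + 2y = 0.01663;  mass: 40.00x + 105.99y = 0.7688
Solving, x = 8.673 × 10^-3 mol, y = 3.981 × 10^-3 mol
mass of NaOH = 8.673 × 10^-3 × 40.00 = 0.3469 g
% NaOH = 0.3469 / 0.7688 × 100 = 45.12 %

45.12 %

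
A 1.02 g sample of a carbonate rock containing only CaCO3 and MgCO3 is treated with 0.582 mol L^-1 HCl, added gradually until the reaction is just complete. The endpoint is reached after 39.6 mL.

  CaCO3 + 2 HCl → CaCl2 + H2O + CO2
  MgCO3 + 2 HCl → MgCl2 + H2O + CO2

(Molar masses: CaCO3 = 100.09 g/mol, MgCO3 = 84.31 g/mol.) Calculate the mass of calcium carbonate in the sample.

n(HCl) = 0.0396 × 0.582 = 0.0230 mol
Let x = n(CaCO3), y = n(MgCO3).
Titrant: 2x + 2y = 0.0230;  mass: 100.09x + 84.31y = 1.02
Solving, x = 3.07 × 10^-3 mol, y = 8.45 × 10^-3 mol
mass of CaCO3 = 3.07 × 10^-3 × 100.09 = 0.307 g

0.307 g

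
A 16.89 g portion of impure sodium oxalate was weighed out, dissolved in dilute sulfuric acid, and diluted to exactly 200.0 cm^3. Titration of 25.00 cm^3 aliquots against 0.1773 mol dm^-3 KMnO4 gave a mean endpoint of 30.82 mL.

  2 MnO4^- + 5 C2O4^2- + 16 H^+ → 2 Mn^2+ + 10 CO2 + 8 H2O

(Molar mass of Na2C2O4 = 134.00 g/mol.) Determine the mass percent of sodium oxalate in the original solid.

86.71 %

n(KMnO4) per titration = 0.03082 × 0.1773 = 5.464 × 10^-3 mol
From the 5:2 ratio, n(Na2C2O4) in each aliquot = 5/2 × 5.464 × 10^-3 = 0.01366 mol
n(Na2C2O4) in the whole flask = 0.01366 × 200.0/25.00 = 0.1093 mol
mass of Na2C2O4 = 0.1093 × 134.00 = 14.64 g
% Na2C2O4 = 14.64 / 16.89 × 100 = 86.71 %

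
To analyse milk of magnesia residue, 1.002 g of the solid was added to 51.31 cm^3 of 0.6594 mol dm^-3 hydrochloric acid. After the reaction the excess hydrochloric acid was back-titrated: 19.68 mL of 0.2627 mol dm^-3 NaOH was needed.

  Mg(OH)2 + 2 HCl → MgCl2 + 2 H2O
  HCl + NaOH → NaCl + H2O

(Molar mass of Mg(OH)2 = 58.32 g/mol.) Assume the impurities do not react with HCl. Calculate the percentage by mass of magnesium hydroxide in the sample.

83.42 %

n(HCl) added = 0.05131 × 0.6594 = 0.03383 mol
n(NaOH) used in back-titration = 0.01968 × 0.2627 = 5.170 × 10^-3 mol
n(HCl) left over = 5.170 × 10^-3 mol (1:1 ratio)
n(HCl) consumed by analyte = 0.03383 − 5.170 × 10^-3 = 0.02866 mol
From the 1:2 ratio, n(Mg(OH)2) = 1/2 × 0.02866 = 0.01433 mol
mass of Mg(OH)2 = 0.01433 × 58.32 = 0.8358 g
% Mg(OH)2 = 0.8358 / 1.002 × 100 = 83.42 %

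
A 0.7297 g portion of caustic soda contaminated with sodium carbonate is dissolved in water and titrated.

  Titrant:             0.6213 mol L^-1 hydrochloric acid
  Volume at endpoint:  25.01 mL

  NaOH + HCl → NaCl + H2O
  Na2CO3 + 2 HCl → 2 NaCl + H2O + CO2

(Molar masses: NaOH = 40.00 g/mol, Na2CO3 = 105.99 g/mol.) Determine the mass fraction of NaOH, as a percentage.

n(HCl) = 0.02501 × 0.6213 = 0.01554 mol
Let x = n(NaOH), y = n(Na2CO3).
Titrant: 1x + 2y = 0.01554;  mass: 40.00x + 105.99y = 0.7297
Solving, x = 7.216 × 10^-3 mol, y = 4.161 × 10^-3 mol
mass of NaOH = 7.216 × 10^-3 × 40.00 = 0.2886 g
% NaOH = 0.2886 / 0.7297 × 100 = 39.56 %

39.56 %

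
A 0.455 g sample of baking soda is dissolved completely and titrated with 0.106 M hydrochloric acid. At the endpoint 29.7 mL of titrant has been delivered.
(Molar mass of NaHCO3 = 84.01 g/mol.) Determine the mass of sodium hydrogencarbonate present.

NaHCO3 + HCl → NaCl + H2O + CO2
n(HCl) = 0.0297 L × 0.106 mol/L = 3.15 × 10^-3 mol
n(NaHCO3) = 3.15 × 10^-3 mol (1:1 ratio)
mass of NaHCO3 = 3.15 × 10^-3 × 84.01 g/mol = 0.264 g

0.264 g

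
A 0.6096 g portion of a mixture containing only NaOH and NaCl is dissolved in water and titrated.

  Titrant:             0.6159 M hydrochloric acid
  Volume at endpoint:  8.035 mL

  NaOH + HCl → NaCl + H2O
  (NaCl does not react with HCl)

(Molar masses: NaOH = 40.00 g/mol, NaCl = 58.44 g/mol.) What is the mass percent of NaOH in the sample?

32.47 %

n(HCl) = 0.008035 × 0.6159 = 4.949 × 10^-3 mol
Let x = n(NaOH), y = n(NaCl).
Titrant: 1x = 4.949 × 10^-3;  mass: 40.00x + 58.44y = 0.6096
Solving, x = 4.949 × 10^-3 mol, y = 7.044 × 10^-3 mol
mass of NaOH = 4.949 × 10^-3 × 40.00 = 0.1980 g
% NaOH = 0.1980 / 0.6096 × 100 = 32.47 %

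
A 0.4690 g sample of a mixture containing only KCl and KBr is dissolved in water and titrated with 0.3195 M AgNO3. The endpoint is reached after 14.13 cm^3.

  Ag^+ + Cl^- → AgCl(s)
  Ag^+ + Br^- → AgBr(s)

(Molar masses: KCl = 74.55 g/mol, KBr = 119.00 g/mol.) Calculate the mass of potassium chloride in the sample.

0.1144 g

n(AgNO3) = 0.01413 × 0.3195 = 4.515 × 10^-3 mol
Let x = n(KCl), y = n(KBr).
Titrant: 1x + 1y = 4.515 × 10^-3;  mass: 74.55x + 119.00y = 0.4690
Solving, x = 1.535 × 10^-3 mol, y = 2.980 × 10^-3 mol
mass of KCl = 1.535 × 10^-3 × 74.55 = 0.1144 g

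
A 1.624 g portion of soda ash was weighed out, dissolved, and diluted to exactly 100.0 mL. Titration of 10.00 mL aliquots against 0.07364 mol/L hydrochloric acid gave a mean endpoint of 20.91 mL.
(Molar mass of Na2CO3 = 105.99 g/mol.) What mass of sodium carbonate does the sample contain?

Na2CO3 + 2 HCl → 2 NaCl + H2O + CO2
n(HCl) per titration = 0.02091 × 0.07364 = 1.540 × 10^-3 mol
From the 1:2 ratio, n(Na2CO3) in each aliquot = 1/2 × 1.540 × 10^-3 = 7.699 × 10^-4 mol
n(Na2CO3) in the whole flask = 7.699 × 10^-4 × 100.0/10.00 = 7.699 × 10^-3 mol
mass of Na2CO3 = 7.699 × 10^-3 × 105.99 = 0.8160 g

0.8160 g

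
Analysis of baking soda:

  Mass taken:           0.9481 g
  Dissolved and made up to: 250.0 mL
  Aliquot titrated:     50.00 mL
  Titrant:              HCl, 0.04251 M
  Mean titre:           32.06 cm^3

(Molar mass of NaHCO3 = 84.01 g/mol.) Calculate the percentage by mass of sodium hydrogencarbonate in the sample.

60.38 %

NaHCO3 + HCl → NaCl + H2O + CO2
n(HCl) per titration = 0.03206 × 0.04251 = 1.363 × 10^-3 mol
n(NaHCO3) in each aliquot = 1.363 × 10^-3 mol (1:1 ratio)
n(NaHCO3) in the whole flask = 1.363 × 10^-3 × 250.0/50.00 = 6.814 × 10^-3 mol
mass of NaHCO3 = 6.814 × 10^-3 × 84.01 = 0.5725 g
% NaHCO3 = 0.5725 / 0.9481 × 100 = 60.38 %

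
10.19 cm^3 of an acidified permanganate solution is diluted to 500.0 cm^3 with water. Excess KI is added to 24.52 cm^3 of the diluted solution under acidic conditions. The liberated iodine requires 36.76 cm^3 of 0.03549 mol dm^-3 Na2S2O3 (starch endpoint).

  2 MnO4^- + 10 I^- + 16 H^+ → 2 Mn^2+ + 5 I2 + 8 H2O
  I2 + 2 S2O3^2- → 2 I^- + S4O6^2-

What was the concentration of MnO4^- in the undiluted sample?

n(S2O3^2-) = 0.03676 × 0.03549 = 1.305 × 10^-3 mol
n(I2) = n(S2O3^2-)/2 = 6.523 × 10^-4 mol
From the 2:5 ratio, n(MnO4^-) in the aliquot = 2/5 × 6.523 × 10^-4 = 2.609 × 10^-4 mol
[MnO4^-]_dilute = 2.609 × 10^-4 / 0.02452 = 0.01064 mol/L
[MnO4^-]_original = 0.01064 × 500.0/10.19 = 0.5221 mol/L

0.5221 mol/L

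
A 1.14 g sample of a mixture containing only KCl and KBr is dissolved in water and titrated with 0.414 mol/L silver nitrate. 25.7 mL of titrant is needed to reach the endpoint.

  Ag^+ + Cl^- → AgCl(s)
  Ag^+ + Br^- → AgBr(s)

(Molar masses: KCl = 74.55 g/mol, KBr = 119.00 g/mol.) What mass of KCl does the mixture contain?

0.212 g

n(AgNO3) = 0.0257 × 0.414 = 0.0106 mol
Let x = n(KCl), y = n(KBr).
Titrant: 1x + 1y = 0.0106;  mass: 74.55x + 119.00y = 1.14
Solving, x = 2.84 × 10^-3 mol, y = 7.80 × 10^-3 mol
mass of KCl = 2.84 × 10^-3 × 74.55 = 0.212 g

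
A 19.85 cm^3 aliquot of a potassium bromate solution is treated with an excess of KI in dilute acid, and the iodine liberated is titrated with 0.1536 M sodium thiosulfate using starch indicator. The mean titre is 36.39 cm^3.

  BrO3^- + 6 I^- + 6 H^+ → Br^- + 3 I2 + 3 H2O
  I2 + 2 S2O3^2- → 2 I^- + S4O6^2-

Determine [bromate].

0.04693 M

n(S2O3^2-) = 0.03639 × 0.1536 = 5.590 × 10^-3 mol
n(I2) = n(S2O3^2-)/2 = 2.795 × 10^-3 mol
From the 1:3 ratio, n(BrO3^-) in the aliquot = 1/3 × 2.795 × 10^-3 = 9.316 × 10^-4 mol
[BrO3^-] = 9.316 × 10^-4 / 0.01985 = 0.04693 mol/L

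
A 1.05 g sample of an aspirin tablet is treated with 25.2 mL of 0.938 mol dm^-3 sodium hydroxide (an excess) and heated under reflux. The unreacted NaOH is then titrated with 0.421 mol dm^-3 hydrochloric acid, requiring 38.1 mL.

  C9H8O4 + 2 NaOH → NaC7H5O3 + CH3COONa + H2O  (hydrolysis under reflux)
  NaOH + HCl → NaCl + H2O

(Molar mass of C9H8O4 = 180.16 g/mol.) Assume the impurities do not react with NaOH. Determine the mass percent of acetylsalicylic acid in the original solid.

n(NaOH) added = 0.0252 × 0.938 = 0.0236 mol
n(HCl) used in back-titration = 0.0381 × 0.421 = 0.0160 mol
n(NaOH) left over = 0.0160 mol (1:1 ratio)
n(NaOH) consumed by analyte = 0.0236 − 0.0160 = 7.60 × 10^-3 mol
From the 1:2 ratio, n(C9H8O4) = 1/2 × 7.60 × 10^-3 = 3.80 × 10^-3 mol
mass of C9H8O4 = 3.80 × 10^-3 × 180.16 = 0.684 g
% C9H8O4 = 0.684 / 1.05 × 100 = 65.2 %

65.2 %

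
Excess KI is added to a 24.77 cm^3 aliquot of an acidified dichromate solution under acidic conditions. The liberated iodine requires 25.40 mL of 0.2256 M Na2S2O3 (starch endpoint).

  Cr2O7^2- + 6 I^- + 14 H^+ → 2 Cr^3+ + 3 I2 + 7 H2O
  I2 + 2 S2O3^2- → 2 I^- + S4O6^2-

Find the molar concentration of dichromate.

0.03856 M

n(S2O3^2-) = 0.02540 × 0.2256 = 5.730 × 10^-3 mol
n(I2) = n(S2O3^2-)/2 = 2.865 × 10^-3 mol
From the 1:3 ratio, n(Cr2O7^2-) in the aliquot = 1/3 × 2.865 × 10^-3 = 9.550 × 10^-4 mol
[Cr2O7^2-] = 9.550 × 10^-4 / 0.02477 = 0.03856 mol/L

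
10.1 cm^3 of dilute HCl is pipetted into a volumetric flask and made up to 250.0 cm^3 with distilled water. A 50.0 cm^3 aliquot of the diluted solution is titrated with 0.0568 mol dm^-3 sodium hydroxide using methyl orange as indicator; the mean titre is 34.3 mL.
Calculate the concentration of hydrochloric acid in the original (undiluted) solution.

HCl + NaOH → NaCl + H2O
n(NaOH) = 0.0343 × 0.0568 = 1.95 × 10^-3 mol
n(HCl) in the aliquot = 1.95 × 10^-3 mol (1:1 ratio)
[HCl]_dilute = 1.95 × 10^-3 / 0.0500 = 0.0390 mol/L
Dilution factor = 250.0 / 10.1 = 24.75
[HCl]_stock = 0.0390 × 24.75 = 0.964 mol/L

0.964 mol/L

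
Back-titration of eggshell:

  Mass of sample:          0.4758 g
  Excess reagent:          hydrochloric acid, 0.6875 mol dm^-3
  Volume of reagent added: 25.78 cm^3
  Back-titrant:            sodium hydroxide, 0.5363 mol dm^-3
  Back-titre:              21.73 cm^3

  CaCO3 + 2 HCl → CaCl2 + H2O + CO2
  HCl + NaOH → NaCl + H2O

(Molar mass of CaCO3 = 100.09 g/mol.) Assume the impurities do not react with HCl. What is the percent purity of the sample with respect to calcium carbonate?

n(HCl) added = 0.02578 × 0.6875 = 0.01772 mol
n(NaOH) used in back-titration = 0.02173 × 0.5363 = 0.01165 mol
n(HCl) left over = 0.01165 mol (1:1 ratio)
n(HCl) consumed by analyte = 0.01772 − 0.01165 = 6.070 × 10^-3 mol
From the 1:2 ratio, n(CaCO3) = 1/2 × 6.070 × 10^-3 = 3.035 × 10^-3 mol
mass of CaCO3 = 3.035 × 10^-3 × 100.09 = 0.3038 g
% CaCO3 = 0.3038 / 0.4758 × 100 = 63.84 %

63.84 %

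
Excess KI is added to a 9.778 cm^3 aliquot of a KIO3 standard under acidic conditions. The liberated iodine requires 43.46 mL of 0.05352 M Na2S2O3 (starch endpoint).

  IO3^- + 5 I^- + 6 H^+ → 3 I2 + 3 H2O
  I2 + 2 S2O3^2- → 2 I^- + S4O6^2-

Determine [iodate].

n(S2O3^2-) = 0.04346 × 0.05352 = 2.326 × 10^-3 mol
n(I2) = n(S2O3^2-)/2 = 1.163 × 10^-3 mol
From the 1:3 ratio, n(IO3^-) in the aliquot = 1/3 × 1.163 × 10^-3 = 3.877 × 10^-4 mol
[IO3^-] = 3.877 × 10^-4 / 0.009778 = 0.03965 mol/L

0.03965 M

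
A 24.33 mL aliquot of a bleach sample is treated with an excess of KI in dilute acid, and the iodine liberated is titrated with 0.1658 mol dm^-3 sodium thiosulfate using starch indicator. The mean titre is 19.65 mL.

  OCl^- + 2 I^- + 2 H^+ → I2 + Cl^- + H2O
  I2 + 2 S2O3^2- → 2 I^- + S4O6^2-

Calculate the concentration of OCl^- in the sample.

n(S2O3^2-) = 0.01965 × 0.1658 = 3.258 × 10^-3 mol
n(I2) = n(S2O3^2-)/2 = 1.629 × 10^-3 mol
n(OCl^-) in the aliquot = 1.629 × 10^-3 mol (1:1 ratio)
[OCl^-] = 1.629 × 10^-3 / 0.02433 = 0.06695 mol/L

0.06695 mol/L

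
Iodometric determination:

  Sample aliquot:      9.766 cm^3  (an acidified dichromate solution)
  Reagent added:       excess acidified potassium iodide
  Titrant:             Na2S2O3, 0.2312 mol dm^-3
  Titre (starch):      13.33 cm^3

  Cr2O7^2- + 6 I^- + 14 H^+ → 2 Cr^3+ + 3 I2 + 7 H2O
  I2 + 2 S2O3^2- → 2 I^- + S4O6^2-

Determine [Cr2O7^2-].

0.05260 mol/L

n(S2O3^2-) = 0.01333 × 0.2312 = 3.082 × 10^-3 mol
n(I2) = n(S2O3^2-)/2 = 1.541 × 10^-3 mol
From the 1:3 ratio, n(Cr2O7^2-) in the aliquot = 1/3 × 1.541 × 10^-3 = 5.136 × 10^-4 mol
[Cr2O7^2-] = 5.136 × 10^-4 / 0.009766 = 0.05260 mol/L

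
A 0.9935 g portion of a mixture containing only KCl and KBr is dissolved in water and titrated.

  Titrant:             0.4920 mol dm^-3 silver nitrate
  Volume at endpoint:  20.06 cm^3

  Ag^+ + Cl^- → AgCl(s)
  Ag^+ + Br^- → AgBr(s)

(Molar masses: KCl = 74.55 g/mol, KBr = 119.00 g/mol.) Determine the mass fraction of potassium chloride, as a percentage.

30.55 %

n(AgNO3) = 0.02006 × 0.4920 = 9.870 × 10^-3 mol
Let x = n(KCl), y = n(KBr).
Titrant: 1x + 1y = 9.870 × 10^-3;  mass: 74.55x + 119.00y = 0.9935
Solving, x = 4.071 × 10^-3 mol, y = 5.798 × 10^-3 mol
mass of KCl = 4.071 × 10^-3 × 74.55 = 0.3035 g
% KCl = 0.3035 / 0.9935 × 100 = 30.55 %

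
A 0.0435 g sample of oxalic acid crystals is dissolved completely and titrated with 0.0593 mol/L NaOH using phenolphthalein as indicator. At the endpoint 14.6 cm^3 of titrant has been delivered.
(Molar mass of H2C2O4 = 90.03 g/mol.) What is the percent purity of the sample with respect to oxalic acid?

H2C2O4 + 2 NaOH → Na2C2O4 + 2 H2O
n(NaOH) = 0.0146 L × 0.0593 mol/L = 8.66 × 10^-4 mol
From the 1:2 ratio, n(H2C2O4) = 1/2 × 8.66 × 10^-4 = 4.33 × 10^-4 mol
mass of H2C2O4 = 4.33 × 10^-4 × 90.03 g/mol = 0.0390 g
% H2C2O4 = 0.0390 / 0.0435 × 100 = 89.6 %

89.6 %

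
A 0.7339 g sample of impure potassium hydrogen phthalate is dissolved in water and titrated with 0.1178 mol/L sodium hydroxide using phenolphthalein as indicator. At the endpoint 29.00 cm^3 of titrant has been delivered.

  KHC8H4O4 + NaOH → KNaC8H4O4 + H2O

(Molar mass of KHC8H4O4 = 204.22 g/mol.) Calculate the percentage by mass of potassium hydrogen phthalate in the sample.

95.06 %

n(NaOH) = 0.02900 L × 0.1178 mol/L = 3.416 × 10^-3 mol
n(KHC8H4O4) = 3.416 × 10^-3 mol (1:1 ratio)
mass of KHC8H4O4 = 3.416 × 10^-3 × 204.22 g/mol = 0.6977 g
% KHC8H4O4 = 0.6977 / 0.7339 × 100 = 95.06 %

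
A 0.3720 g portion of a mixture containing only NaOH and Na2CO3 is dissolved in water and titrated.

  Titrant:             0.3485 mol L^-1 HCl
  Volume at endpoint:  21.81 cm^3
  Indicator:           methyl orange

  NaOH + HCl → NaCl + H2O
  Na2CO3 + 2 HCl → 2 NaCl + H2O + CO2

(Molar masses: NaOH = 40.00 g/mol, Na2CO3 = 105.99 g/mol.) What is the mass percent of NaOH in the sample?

25.49 %

n(HCl) = 0.02181 × 0.3485 = 7.601 × 10^-3 mol
Let x = n(NaOH), y = n(Na2CO3).
Titrant: 1x + 2y = 7.601 × 10^-3;  mass: 40.00x + 105.99y = 0.3720
Solving, x = 2.370 × 10^-3 mol, y = 2.615 × 10^-3 mol
mass of NaOH = 2.370 × 10^-3 × 40.00 = 0.09482 g
% NaOH = 0.09482 / 0.3720 × 100 = 25.49 %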